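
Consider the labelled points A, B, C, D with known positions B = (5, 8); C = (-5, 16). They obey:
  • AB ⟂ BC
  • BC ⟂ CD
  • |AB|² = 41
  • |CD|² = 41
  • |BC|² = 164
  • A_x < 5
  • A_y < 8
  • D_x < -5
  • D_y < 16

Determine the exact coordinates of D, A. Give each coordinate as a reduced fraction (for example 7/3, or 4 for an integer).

1. D_x = -9  [[BC ⟂ CD ⇒ -10x+8y-178=0] ∩ [|D−(-5, 16)|²=41]]
2. D_y = 11  [[BC ⟂ CD ⇒ -10x+8y-178=0] ∩ [|D−(-5, 16)|²=41]]
   so D = (-9, 11)
3. A_x = 1  [[AB ⟂ BC ⇒ 10x-8y+14=0] ∩ [|A−(5, 8)|²=41]]
4. A_y = 3  [[AB ⟂ BC ⇒ 10x-8y+14=0] ∩ [|A−(5, 8)|²=41]]
   so A = (1, 3)

D = (-9, 11)
A = (1, 3)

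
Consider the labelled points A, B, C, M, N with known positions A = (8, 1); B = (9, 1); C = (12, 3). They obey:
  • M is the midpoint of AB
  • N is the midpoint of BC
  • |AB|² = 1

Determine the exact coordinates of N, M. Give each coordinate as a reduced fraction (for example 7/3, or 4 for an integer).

N = (21/2, 2)
M = (17/2, 1)

1. M_x = 17/2  [2·M = A+B = (8, 1)+(9, 1)]
2. M_y = 1  [2·M = A+B = (8, 1)+(9, 1)]
   so M = (17/2, 1)
3. N_x = 21/2  [2·N = B+C = (9, 1)+(12, 3)]
4. N_y = 2  [2·N = B+C = (9, 1)+(12, 3)]
   so N = (21/2, 2)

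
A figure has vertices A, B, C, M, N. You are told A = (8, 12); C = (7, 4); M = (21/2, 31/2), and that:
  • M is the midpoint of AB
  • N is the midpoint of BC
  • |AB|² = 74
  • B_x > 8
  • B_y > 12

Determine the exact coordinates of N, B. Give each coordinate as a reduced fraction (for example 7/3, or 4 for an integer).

N = (10, 23/2)
B = (13, 19)

1. B_x = 13  [B = 2·M−A = 2·(21/2, 31/2)−(8, 12)]
2. B_y = 19  [B = 2·M−A = 2·(21/2, 31/2)−(8, 12)]
   so B = (13, 19)
3. N_x = 10  [2·N = B+C = (13, 19)+(7, 4)]
4. N_y = 23/2  [2·N = B+C = (13, 19)+(7, 4)]
   so N = (10, 23/2)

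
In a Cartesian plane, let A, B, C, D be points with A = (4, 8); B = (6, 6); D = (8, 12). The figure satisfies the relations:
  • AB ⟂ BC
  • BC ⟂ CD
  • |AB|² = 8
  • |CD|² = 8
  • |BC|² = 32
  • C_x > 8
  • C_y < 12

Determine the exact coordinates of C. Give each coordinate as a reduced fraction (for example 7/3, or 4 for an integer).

1. C_x = 10  [[AB ⟂ BC ⇒ 2x-2y=0] ∩ [|C−(8, 12)|²=8]]
2. C_y = 10  [[AB ⟂ BC ⇒ 2x-2y=0] ∩ [|C−(8, 12)|²=8]]
   so C = (10, 10)

C = (10, 10)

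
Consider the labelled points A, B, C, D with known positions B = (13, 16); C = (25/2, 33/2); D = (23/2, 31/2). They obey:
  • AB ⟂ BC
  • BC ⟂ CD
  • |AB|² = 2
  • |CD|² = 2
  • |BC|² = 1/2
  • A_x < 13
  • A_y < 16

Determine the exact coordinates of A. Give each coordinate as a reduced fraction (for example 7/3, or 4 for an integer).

A = (12, 15)

1. A_x = 12  [[AB ⟂ BC ⇒ 1/2x-1/2y+3/2=0] ∩ [|A−(13, 16)|²=2]]
2. A_y = 15  [[AB ⟂ BC ⇒ 1/2x-1/2y+3/2=0] ∩ [|A−(13, 16)|²=2]]
   so A = (12, 15)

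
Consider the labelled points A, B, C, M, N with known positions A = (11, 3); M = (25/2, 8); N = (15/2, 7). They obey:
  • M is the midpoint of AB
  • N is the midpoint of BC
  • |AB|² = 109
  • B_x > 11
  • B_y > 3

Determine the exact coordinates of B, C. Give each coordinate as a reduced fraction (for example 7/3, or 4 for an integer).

B = (14, 13)
C = (1, 1)

1. B_x = 14  [B = 2·M−A = 2·(25/2, 8)−(11, 3)]
2. B_y = 13  [B = 2·M−A = 2·(25/2, 8)−(11, 3)]
   so B = (14, 13)
3. C_x = 1  [C = 2·N−B = 2·(15/2, 7)−(14, 13)]
4. C_y = 1  [C = 2·N−B = 2·(15/2, 7)−(14, 13)]
   so C = (1, 1)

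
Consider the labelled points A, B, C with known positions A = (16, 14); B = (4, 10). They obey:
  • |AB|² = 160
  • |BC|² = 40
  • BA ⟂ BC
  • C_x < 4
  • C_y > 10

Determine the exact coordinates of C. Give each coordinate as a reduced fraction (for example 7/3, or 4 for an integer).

C = (2, 16)

1. C_x = 2  [[BA ⟂ BC ⇒ 12x+4y-88=0] ∩ [|C−(4, 10)|²=40]]
2. C_y = 16  [[BA ⟂ BC ⇒ 12x+4y-88=0] ∩ [|C−(4, 10)|²=40]]
   so C = (2, 16)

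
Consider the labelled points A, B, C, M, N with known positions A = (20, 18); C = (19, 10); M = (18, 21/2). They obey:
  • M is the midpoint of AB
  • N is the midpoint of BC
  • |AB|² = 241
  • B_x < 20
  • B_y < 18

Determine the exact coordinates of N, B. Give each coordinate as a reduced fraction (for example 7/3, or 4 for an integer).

1. B_x = 16  [B = 2·M−A = 2·(18, 21/2)−(20, 18)]
2. B_y = 3  [B = 2·M−A = 2·(18, 21/2)−(20, 18)]
   so B = (16, 3)
3. N_x = 35/2  [2·N = B+C = (16, 3)+(19, 10)]
4. N_y = 13/2  [2·N = B+C = (16, 3)+(19, 10)]
   so N = (35/2, 13/2)

N = (35/2, 13/2)
B = (16, 3)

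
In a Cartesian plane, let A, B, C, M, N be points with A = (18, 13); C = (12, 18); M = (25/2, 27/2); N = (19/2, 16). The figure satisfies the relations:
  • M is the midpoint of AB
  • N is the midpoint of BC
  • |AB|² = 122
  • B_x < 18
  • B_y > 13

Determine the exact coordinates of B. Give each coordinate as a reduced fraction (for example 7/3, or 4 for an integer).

1. B_x = 7  [B = 2·M−A = 2·(25/2, 27/2)−(18, 13)]
2. B_y = 14  [B = 2·M−A = 2·(25/2, 27/2)−(18, 13)]
   so B = (7, 14)

B = (7, 14)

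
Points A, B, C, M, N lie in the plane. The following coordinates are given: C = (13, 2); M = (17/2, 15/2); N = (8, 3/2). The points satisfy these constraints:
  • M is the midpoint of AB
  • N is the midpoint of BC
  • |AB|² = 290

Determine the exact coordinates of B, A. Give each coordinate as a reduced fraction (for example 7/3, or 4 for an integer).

1. B_x = 3  [B = 2·N−C = 2·(8, 3/2)−(13, 2)]
2. B_y = 1  [B = 2·N−C = 2·(8, 3/2)−(13, 2)]
   so B = (3, 1)
3. A_x = 14  [A = 2·M−B = 2·(17/2, 15/2)−(3, 1)]
4. A_y = 14  [A = 2·M−B = 2·(17/2, 15/2)−(3, 1)]
   so A = (14, 14)

B = (3, 1)
A = (14, 14)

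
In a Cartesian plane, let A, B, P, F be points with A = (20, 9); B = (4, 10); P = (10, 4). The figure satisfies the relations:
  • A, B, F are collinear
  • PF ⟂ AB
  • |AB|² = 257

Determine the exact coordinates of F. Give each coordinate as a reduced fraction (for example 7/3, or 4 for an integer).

F = (2660/257, 2468/257)

1. F_x = 2660/257  [[A, B, F are collinear ⇒ -1x-16y+164=0] ∩ [PF ⟂ AB ⇒ -16x+1y+156=0]]
2. F_y = 2468/257  [[A, B, F are collinear ⇒ -1x-16y+164=0] ∩ [PF ⟂ AB ⇒ -16x+1y+156=0]]
   so F = (2660/257, 2468/257)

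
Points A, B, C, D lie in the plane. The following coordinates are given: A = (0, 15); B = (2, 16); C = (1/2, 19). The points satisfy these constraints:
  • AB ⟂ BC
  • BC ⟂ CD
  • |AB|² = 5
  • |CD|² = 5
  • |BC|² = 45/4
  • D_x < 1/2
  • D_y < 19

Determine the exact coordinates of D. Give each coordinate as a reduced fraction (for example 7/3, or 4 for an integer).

1. D_x = -3/2  [[BC ⟂ CD ⇒ -3/2x+3y-225/4=0] ∩ [|D−(1/2, 19)|²=5]]
2. D_y = 18  [[BC ⟂ CD ⇒ -3/2x+3y-225/4=0] ∩ [|D−(1/2, 19)|²=5]]
   so D = (-3/2, 18)

D = (-3/2, 18)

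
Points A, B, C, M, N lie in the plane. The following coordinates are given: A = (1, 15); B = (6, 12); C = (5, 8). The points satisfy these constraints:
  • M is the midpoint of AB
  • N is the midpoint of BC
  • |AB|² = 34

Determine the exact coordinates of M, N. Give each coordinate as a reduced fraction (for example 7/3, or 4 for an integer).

M = (7/2, 27/2)
N = (11/2, 10)

1. M_x = 7/2  [2·M = A+B = (1, 15)+(6, 12)]
2. M_y = 27/2  [2·M = A+B = (1, 15)+(6, 12)]
   so M = (7/2, 27/2)
3. N_x = 11/2  [2·N = B+C = (6, 12)+(5, 8)]
4. N_y = 10  [2·N = B+C = (6, 12)+(5, 8)]
   so N = (11/2, 10)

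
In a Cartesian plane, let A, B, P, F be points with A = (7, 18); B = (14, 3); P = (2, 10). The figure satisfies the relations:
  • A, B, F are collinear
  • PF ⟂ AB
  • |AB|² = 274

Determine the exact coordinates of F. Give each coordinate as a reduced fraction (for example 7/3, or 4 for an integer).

F = (2513/274, 3657/274)

1. F_x = 2513/274  [[A, B, F are collinear ⇒ 15x+7y-231=0] ∩ [PF ⟂ AB ⇒ 7x-15y+136=0]]
2. F_y = 3657/274  [[A, B, F are collinear ⇒ 15x+7y-231=0] ∩ [PF ⟂ AB ⇒ 7x-15y+136=0]]
   so F = (2513/274, 3657/274)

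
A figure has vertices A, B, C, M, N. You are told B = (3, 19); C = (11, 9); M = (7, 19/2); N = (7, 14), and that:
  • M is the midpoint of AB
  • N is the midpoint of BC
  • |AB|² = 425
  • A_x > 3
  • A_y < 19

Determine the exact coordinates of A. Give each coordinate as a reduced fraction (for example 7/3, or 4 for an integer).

A = (11, 0)

1. A_x = 11  [A = 2·M−B = 2·(7, 19/2)−(3, 19)]
2. A_y = 0  [A = 2·M−B = 2·(7, 19/2)−(3, 19)]
   so A = (11, 0)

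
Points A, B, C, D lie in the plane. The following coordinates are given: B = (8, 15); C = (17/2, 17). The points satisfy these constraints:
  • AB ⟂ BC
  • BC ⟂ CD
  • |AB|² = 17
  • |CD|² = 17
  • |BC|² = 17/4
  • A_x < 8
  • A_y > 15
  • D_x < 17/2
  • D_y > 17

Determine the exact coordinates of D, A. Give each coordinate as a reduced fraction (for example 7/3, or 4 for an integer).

D = (9/2, 18)
A = (4, 16)

1. D_x = 9/2  [[BC ⟂ CD ⇒ 1/2x+2y-153/4=0] ∩ [|D−(17/2, 17)|²=17]]
2. D_y = 18  [[BC ⟂ CD ⇒ 1/2x+2y-153/4=0] ∩ [|D−(17/2, 17)|²=17]]
   so D = (9/2, 18)
3. A_x = 4  [[AB ⟂ BC ⇒ -1/2x-2y+34=0] ∩ [|A−(8, 15)|²=17]]
4. A_y = 16  [[AB ⟂ BC ⇒ -1/2x-2y+34=0] ∩ [|A−(8, 15)|²=17]]
   so A = (4, 16)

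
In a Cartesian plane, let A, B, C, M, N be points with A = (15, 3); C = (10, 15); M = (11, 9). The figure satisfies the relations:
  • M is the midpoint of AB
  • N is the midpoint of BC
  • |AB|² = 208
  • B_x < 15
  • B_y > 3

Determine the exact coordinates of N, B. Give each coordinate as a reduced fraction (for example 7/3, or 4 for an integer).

N = (17/2, 15)
B = (7, 15)

1. B_x = 7  [B = 2·M−A = 2·(11, 9)−(15, 3)]
2. B_y = 15  [B = 2·M−A = 2·(11, 9)−(15, 3)]
   so B = (7, 15)
3. N_x = 17/2  [2·N = B+C = (7, 15)+(10, 15)]
4. N_y = 15  [2·N = B+C = (7, 15)+(10, 15)]
   so N = (17/2, 15)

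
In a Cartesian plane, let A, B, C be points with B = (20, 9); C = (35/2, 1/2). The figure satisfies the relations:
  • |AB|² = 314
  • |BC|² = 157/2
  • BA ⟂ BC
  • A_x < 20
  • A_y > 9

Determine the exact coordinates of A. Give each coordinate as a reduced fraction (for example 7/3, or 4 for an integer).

A = (3, 14)

1. A_x = 3  [[BA ⟂ BC ⇒ -5/2x-17/2y+253/2=0] ∩ [|A−(20, 9)|²=314]]
2. A_y = 14  [[BA ⟂ BC ⇒ -5/2x-17/2y+253/2=0] ∩ [|A−(20, 9)|²=314]]
   so A = (3, 14)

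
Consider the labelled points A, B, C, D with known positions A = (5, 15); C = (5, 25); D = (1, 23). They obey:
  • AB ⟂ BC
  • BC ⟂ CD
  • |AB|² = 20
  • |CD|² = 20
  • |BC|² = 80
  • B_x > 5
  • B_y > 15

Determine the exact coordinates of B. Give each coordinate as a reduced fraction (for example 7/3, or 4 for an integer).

B = (9, 17)

1. B_x = 9  [[BC ⟂ CD ⇒ 4x+2y-70=0] ∩ [|B−(5, 15)|²=20]]
2. B_y = 17  [[BC ⟂ CD ⇒ 4x+2y-70=0] ∩ [|B−(5, 15)|²=20]]
   so B = (9, 17)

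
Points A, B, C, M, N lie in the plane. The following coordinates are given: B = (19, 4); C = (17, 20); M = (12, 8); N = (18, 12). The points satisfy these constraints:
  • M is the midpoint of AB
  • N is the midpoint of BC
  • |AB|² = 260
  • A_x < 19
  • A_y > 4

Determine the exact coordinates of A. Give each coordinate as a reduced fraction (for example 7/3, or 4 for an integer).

A = (5, 12)

1. A_x = 5  [A = 2·M−B = 2·(12, 8)−(19, 4)]
2. A_y = 12  [A = 2·M−B = 2·(12, 8)−(19, 4)]
   so A = (5, 12)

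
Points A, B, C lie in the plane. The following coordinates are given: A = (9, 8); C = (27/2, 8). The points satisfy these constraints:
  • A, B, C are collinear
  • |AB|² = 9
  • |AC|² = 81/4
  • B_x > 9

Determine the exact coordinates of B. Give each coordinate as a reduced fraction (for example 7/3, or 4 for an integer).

1. B_x = 12  [[A, B, C are collinear ⇒ -9/2y+36=0] ∩ [|B−(9, 8)|²=9]]
2. B_y = 8  [[A, B, C are collinear ⇒ -9/2y+36=0] ∩ [|B−(9, 8)|²=9]]
   so B = (12, 8)

B = (12, 8)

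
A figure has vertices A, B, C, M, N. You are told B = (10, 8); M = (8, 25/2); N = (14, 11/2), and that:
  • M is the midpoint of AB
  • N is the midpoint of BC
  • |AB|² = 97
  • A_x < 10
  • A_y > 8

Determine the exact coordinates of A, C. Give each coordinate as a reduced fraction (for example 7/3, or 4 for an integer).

A = (6, 17)
C = (18, 3)

1. A_x = 6  [A = 2·M−B = 2·(8, 25/2)−(10, 8)]
2. A_y = 17  [A = 2·M−B = 2·(8, 25/2)−(10, 8)]
   so A = (6, 17)
3. C_x = 18  [C = 2·N−B = 2·(14, 11/2)−(10, 8)]
4. C_y = 3  [C = 2·N−B = 2·(14, 11/2)−(10, 8)]
   so C = (18, 3)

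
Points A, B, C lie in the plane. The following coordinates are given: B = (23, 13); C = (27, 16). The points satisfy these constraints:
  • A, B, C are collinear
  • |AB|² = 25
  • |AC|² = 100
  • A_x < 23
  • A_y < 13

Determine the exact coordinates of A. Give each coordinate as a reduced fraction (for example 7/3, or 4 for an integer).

A = (19, 10)

1. A_x = 19  [[A, B, C are collinear ⇒ -3x+4y+17=0] ∩ [|A−(23, 13)|²=25]]
2. A_y = 10  [[A, B, C are collinear ⇒ -3x+4y+17=0] ∩ [|A−(23, 13)|²=25]]
   so A = (19, 10)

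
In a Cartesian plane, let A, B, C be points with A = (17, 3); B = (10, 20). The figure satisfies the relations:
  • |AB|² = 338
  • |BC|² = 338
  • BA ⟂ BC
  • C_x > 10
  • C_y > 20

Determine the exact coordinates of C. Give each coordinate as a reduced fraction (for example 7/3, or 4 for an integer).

C = (27, 27)

1. C_x = 27  [[BA ⟂ BC ⇒ 7x-17y+270=0] ∩ [|C−(10, 20)|²=338]]
2. C_y = 27  [[BA ⟂ BC ⇒ 7x-17y+270=0] ∩ [|C−(10, 20)|²=338]]
   so C = (27, 27)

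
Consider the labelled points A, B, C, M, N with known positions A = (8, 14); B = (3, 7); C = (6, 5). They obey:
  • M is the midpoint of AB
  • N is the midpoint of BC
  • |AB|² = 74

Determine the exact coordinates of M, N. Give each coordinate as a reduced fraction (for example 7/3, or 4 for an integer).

1. M_x = 11/2  [2·M = A+B = (8, 14)+(3, 7)]
2. M_y = 21/2  [2·M = A+B = (8, 14)+(3, 7)]
   so M = (11/2, 21/2)
3. N_x = 9/2  [2·N = B+C = (3, 7)+(6, 5)]
4. N_y = 6  [2·N = B+C = (3, 7)+(6, 5)]
   so N = (9/2, 6)

M = (11/2, 21/2)
N = (9/2, 6)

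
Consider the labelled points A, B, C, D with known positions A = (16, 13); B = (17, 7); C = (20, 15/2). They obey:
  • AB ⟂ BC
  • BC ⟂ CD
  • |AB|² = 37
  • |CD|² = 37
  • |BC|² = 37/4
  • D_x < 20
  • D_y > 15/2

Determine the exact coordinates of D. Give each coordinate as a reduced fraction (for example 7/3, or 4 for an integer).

1. D_x = 19  [[BC ⟂ CD ⇒ 3x+1/2y-255/4=0] ∩ [|D−(20, 15/2)|²=37]]
2. D_y = 27/2  [[BC ⟂ CD ⇒ 3x+1/2y-255/4=0] ∩ [|D−(20, 15/2)|²=37]]
   so D = (19, 27/2)

D = (19, 27/2)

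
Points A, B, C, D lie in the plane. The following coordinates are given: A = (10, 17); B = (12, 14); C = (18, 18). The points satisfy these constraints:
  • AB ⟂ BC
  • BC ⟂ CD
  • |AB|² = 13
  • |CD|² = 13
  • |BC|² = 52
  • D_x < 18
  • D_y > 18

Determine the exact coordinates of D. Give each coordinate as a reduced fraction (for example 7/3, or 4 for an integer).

D = (16, 21)

1. D_x = 16  [[BC ⟂ CD ⇒ 6x+4y-180=0] ∩ [|D−(18, 18)|²=13]]
2. D_y = 21  [[BC ⟂ CD ⇒ 6x+4y-180=0] ∩ [|D−(18, 18)|²=13]]
   so D = (16, 21)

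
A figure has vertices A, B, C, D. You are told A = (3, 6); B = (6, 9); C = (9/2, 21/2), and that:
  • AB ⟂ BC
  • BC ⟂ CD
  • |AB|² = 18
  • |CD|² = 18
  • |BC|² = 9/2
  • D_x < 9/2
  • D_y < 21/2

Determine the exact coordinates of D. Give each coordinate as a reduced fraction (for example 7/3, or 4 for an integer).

D = (3/2, 15/2)

1. D_x = 3/2  [[BC ⟂ CD ⇒ -3/2x+3/2y-9=0] ∩ [|D−(9/2, 21/2)|²=18]]
2. D_y = 15/2  [[BC ⟂ CD ⇒ -3/2x+3/2y-9=0] ∩ [|D−(9/2, 21/2)|²=18]]
   so D = (3/2, 15/2)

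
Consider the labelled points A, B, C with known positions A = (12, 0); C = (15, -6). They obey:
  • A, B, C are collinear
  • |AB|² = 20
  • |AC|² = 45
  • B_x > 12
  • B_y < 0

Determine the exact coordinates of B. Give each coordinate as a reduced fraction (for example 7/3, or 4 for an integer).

B = (14, -4)

1. B_x = 14  [[A, B, C are collinear ⇒ -6x-3y+72=0] ∩ [|B−(12, 0)|²=20]]
2. B_y = -4  [[A, B, C are collinear ⇒ -6x-3y+72=0] ∩ [|B−(12, 0)|²=20]]
   so B = (14, -4)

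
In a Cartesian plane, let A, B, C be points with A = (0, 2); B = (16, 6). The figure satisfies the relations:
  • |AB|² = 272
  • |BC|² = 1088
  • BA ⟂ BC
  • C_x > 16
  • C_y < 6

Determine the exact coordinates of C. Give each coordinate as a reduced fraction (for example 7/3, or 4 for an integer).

C = (24, -26)

1. C_x = 24  [[BA ⟂ BC ⇒ -16x-4y+280=0] ∩ [|C−(16, 6)|²=1088]]
2. C_y = -26  [[BA ⟂ BC ⇒ -16x-4y+280=0] ∩ [|C−(16, 6)|²=1088]]
   so C = (24, -26)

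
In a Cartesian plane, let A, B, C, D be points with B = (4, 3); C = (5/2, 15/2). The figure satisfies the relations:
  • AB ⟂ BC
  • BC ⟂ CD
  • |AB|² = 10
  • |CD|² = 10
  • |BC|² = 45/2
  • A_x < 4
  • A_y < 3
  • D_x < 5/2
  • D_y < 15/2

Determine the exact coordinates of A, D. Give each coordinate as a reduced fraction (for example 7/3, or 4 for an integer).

1. A_x = 1  [[AB ⟂ BC ⇒ 3/2x-9/2y+15/2=0] ∩ [|A−(4, 3)|²=10]]
2. A_y = 2  [[AB ⟂ BC ⇒ 3/2x-9/2y+15/2=0] ∩ [|A−(4, 3)|²=10]]
   so A = (1, 2)
3. D_x = -1/2  [[BC ⟂ CD ⇒ -3/2x+9/2y-30=0] ∩ [|D−(5/2, 15/2)|²=10]]
4. D_y = 13/2  [[BC ⟂ CD ⇒ -3/2x+9/2y-30=0] ∩ [|D−(5/2, 15/2)|²=10]]
   so D = (-1/2, 13/2)

A = (1, 2)
D = (-1/2, 13/2)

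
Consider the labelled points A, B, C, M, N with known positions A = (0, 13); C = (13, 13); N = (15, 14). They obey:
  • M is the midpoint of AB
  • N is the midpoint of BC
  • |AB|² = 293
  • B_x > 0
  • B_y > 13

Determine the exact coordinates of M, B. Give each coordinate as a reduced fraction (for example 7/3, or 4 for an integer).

1. B_x = 17  [B = 2·N−C = 2·(15, 14)−(13, 13)]
2. B_y = 15  [B = 2·N−C = 2·(15, 14)−(13, 13)]
   so B = (17, 15)
3. M_x = 17/2  [2·M = A+B = (0, 13)+(17, 15)]
4. M_y = 14  [2·M = A+B = (0, 13)+(17, 15)]
   so M = (17/2, 14)

M = (17/2, 14)
B = (17, 15)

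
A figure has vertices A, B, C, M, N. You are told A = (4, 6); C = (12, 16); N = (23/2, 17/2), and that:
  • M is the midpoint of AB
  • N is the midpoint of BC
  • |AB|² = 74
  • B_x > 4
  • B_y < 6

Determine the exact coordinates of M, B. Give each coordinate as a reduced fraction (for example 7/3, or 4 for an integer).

M = (15/2, 7/2)
B = (11, 1)

1. B_x = 11  [B = 2·N−C = 2·(23/2, 17/2)−(12, 16)]
2. B_y = 1  [B = 2·N−C = 2·(23/2, 17/2)−(12, 16)]
   so B = (11, 1)
3. M_x = 15/2  [2·M = A+B = (4, 6)+(11, 1)]
4. M_y = 7/2  [2·M = A+B = (4, 6)+(11, 1)]
   so M = (15/2, 7/2)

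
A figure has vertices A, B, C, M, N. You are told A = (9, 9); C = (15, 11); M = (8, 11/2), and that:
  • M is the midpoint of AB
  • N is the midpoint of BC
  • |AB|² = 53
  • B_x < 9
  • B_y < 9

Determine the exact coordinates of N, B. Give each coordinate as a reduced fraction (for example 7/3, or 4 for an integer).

N = (11, 13/2)
B = (7, 2)

1. B_x = 7  [B = 2·M−A = 2·(8, 11/2)−(9, 9)]
2. B_y = 2  [B = 2·M−A = 2·(8, 11/2)−(9, 9)]
   so B = (7, 2)
3. N_x = 11  [2·N = B+C = (7, 2)+(15, 11)]
4. N_y = 13/2  [2·N = B+C = (7, 2)+(15, 11)]
   so N = (11, 13/2)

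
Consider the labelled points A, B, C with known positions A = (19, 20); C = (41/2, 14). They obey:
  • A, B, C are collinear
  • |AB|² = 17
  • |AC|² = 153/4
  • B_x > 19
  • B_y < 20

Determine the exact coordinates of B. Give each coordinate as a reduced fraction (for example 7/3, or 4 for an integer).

1. B_x = 20  [[A, B, C are collinear ⇒ -6x-3/2y+144=0] ∩ [|B−(19, 20)|²=17]]
2. B_y = 16  [[A, B, C are collinear ⇒ -6x-3/2y+144=0] ∩ [|B−(19, 20)|²=17]]
   so B = (20, 16)

B = (20, 16)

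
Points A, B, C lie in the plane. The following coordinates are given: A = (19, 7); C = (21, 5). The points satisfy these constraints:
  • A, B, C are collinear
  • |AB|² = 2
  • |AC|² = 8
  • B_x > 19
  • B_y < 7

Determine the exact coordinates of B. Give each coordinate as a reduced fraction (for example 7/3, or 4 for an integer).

1. B_x = 20  [[A, B, C are collinear ⇒ -2x-2y+52=0] ∩ [|B−(19, 7)|²=2]]
2. B_y = 6  [[A, B, C are collinear ⇒ -2x-2y+52=0] ∩ [|B−(19, 7)|²=2]]
   so B = (20, 6)

B = (20, 6)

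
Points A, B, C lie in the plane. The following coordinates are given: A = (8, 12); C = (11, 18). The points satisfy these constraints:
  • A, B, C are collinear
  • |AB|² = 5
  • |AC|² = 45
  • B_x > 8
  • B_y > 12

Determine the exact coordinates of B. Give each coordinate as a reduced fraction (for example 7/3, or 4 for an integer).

B = (9, 14)

1. B_x = 9  [[A, B, C are collinear ⇒ 6x-3y-12=0] ∩ [|B−(8, 12)|²=5]]
2. B_y = 14  [[A, B, C are collinear ⇒ 6x-3y-12=0] ∩ [|B−(8, 12)|²=5]]
   so B = (9, 14)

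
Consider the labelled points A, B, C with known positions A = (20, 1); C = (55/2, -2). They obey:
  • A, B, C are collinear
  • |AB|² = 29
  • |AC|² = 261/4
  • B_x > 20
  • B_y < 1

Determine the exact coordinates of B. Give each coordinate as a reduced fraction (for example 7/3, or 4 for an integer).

B = (25, -1)

1. B_x = 25  [[A, B, C are collinear ⇒ -3x-15/2y+135/2=0] ∩ [|B−(20, 1)|²=29]]
2. B_y = -1  [[A, B, C are collinear ⇒ -3x-15/2y+135/2=0] ∩ [|B−(20, 1)|²=29]]
   so B = (25, -1)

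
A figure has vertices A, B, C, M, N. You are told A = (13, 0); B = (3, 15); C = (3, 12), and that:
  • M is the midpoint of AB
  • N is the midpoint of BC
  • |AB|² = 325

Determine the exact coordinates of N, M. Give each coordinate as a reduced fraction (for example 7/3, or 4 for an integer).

1. M_x = 8  [2·M = A+B = (13, 0)+(3, 15)]
2. M_y = 15/2  [2·M = A+B = (13, 0)+(3, 15)]
   so M = (8, 15/2)
3. N_x = 3  [2·N = B+C = (3, 15)+(3, 12)]
4. N_y = 27/2  [2·N = B+C = (3, 15)+(3, 12)]
   so N = (3, 27/2)

N = (3, 27/2)
M = (8, 15/2)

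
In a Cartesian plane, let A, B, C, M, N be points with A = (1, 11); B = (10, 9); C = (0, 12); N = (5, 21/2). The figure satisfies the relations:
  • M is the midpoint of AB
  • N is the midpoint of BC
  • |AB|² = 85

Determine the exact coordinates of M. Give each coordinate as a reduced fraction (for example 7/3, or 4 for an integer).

1. M_x = 11/2  [2·M = A+B = (1, 11)+(10, 9)]
2. M_y = 10  [2·M = A+B = (1, 11)+(10, 9)]
   so M = (11/2, 10)

M = (11/2, 10)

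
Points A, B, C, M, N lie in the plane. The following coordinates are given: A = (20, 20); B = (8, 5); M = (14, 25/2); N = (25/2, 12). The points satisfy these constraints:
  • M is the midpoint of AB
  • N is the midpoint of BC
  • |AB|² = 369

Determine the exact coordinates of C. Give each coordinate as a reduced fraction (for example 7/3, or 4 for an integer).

1. C_x = 17  [C = 2·N−B = 2·(25/2, 12)−(8, 5)]
2. C_y = 19  [C = 2·N−B = 2·(25/2, 12)−(8, 5)]
   so C = (17, 19)

C = (17, 19)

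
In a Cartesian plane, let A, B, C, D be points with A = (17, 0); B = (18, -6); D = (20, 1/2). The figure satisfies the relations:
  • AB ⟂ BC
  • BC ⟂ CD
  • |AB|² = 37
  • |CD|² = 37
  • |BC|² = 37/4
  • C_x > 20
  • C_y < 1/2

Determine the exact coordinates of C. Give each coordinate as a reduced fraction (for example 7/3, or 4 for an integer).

1. C_x = 21  [[AB ⟂ BC ⇒ 1x-6y-54=0] ∩ [|C−(20, 1/2)|²=37]]
2. C_y = -11/2  [[AB ⟂ BC ⇒ 1x-6y-54=0] ∩ [|C−(20, 1/2)|²=37]]
   so C = (21, -11/2)

C = (21, -11/2)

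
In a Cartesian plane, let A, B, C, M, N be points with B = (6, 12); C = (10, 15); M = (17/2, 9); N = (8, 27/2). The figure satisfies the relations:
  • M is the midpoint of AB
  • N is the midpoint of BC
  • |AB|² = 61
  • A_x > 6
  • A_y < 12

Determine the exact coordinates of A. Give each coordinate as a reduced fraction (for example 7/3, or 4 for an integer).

1. A_x = 11  [A = 2·M−B = 2·(17/2, 9)−(6, 12)]
2. A_y = 6  [A = 2·M−B = 2·(17/2, 9)−(6, 12)]
   so A = (11, 6)

A = (11, 6)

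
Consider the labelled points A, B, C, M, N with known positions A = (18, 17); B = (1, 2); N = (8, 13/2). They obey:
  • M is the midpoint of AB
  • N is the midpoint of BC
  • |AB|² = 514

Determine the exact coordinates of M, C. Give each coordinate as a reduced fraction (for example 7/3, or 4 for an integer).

1. M_x = 19/2  [2·M = A+B = (18, 17)+(1, 2)]
2. M_y = 19/2  [2·M = A+B = (18, 17)+(1, 2)]
   so M = (19/2, 19/2)
3. C_x = 15  [C = 2·N−B = 2·(8, 13/2)−(1, 2)]
4. C_y = 11  [C = 2·N−B = 2·(8, 13/2)−(1, 2)]
   so C = (15, 11)

M = (19/2, 19/2)
C = (15, 11)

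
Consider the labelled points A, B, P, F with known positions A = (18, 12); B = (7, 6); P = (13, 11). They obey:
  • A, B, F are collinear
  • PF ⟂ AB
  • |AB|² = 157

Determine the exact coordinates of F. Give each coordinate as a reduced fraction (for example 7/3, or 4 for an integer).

F = (2155/157, 1518/157)

1. F_x = 2155/157  [[A, B, F are collinear ⇒ 6x-11y+24=0] ∩ [PF ⟂ AB ⇒ -11x-6y+209=0]]
2. F_y = 1518/157  [[A, B, F are collinear ⇒ 6x-11y+24=0] ∩ [PF ⟂ AB ⇒ -11x-6y+209=0]]
   so F = (2155/157, 1518/157)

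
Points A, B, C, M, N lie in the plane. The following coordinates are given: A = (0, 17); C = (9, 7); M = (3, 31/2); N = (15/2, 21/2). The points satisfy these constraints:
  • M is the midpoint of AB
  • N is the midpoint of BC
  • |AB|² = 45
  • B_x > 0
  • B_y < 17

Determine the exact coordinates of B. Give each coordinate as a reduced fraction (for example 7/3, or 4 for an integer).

1. B_x = 6  [B = 2·M−A = 2·(3, 31/2)−(0, 17)]
2. B_y = 14  [B = 2·M−A = 2·(3, 31/2)−(0, 17)]
   so B = (6, 14)

B = (6, 14)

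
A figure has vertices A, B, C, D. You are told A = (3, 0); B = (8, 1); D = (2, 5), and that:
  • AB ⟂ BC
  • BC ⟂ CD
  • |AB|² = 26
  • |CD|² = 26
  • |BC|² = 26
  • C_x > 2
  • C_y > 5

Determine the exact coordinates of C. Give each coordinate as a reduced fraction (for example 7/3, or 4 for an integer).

1. C_x = 7  [[AB ⟂ BC ⇒ 5x+1y-41=0] ∩ [|C−(2, 5)|²=26]]
2. C_y = 6  [[AB ⟂ BC ⇒ 5x+1y-41=0] ∩ [|C−(2, 5)|²=26]]
   so C = (7, 6)

C = (7, 6)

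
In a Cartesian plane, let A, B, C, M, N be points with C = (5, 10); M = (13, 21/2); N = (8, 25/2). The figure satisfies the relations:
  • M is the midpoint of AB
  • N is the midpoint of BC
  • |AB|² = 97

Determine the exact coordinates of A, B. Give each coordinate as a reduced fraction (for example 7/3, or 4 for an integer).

A = (15, 6)
B = (11, 15)

1. B_x = 11  [B = 2·N−C = 2·(8, 25/2)−(5, 10)]
2. B_y = 15  [B = 2·N−C = 2·(8, 25/2)−(5, 10)]
   so B = (11, 15)
3. A_x = 15  [A = 2·M−B = 2·(13, 21/2)−(11, 15)]
4. A_y = 6  [A = 2·M−B = 2·(13, 21/2)−(11, 15)]
   so A = (15, 6)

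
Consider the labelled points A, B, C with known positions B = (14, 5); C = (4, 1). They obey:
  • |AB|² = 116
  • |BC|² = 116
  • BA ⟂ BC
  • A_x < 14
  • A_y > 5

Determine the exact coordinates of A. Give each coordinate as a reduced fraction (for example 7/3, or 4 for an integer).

1. A_x = 10  [[BA ⟂ BC ⇒ -10x-4y+160=0] ∩ [|A−(14, 5)|²=116]]
2. A_y = 15  [[BA ⟂ BC ⇒ -10x-4y+160=0] ∩ [|A−(14, 5)|²=116]]
   so A = (10, 15)

A = (10, 15)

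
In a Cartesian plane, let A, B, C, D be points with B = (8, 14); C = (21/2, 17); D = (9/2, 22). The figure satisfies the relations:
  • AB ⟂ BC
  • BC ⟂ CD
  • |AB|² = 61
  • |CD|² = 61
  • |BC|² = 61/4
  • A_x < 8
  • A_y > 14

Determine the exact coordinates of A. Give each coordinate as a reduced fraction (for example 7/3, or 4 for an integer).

A = (2, 19)

1. A_x = 2  [[AB ⟂ BC ⇒ -5/2x-3y+62=0] ∩ [|A−(8, 14)|²=61]]
2. A_y = 19  [[AB ⟂ BC ⇒ -5/2x-3y+62=0] ∩ [|A−(8, 14)|²=61]]
   so A = (2, 19)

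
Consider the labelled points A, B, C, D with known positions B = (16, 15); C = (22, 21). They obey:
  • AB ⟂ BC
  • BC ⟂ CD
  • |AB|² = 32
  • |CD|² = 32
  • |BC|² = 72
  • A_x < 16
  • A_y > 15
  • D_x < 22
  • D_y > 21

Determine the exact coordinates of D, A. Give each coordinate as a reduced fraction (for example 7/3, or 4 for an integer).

1. D_x = 18  [[BC ⟂ CD ⇒ 6x+6y-258=0] ∩ [|D−(22, 21)|²=32]]
2. D_y = 25  [[BC ⟂ CD ⇒ 6x+6y-258=0] ∩ [|D−(22, 21)|²=32]]
   so D = (18, 25)
3. A_x = 12  [[AB ⟂ BC ⇒ -6x-6y+186=0] ∩ [|A−(16, 15)|²=32]]
4. A_y = 19  [[AB ⟂ BC ⇒ -6x-6y+186=0] ∩ [|A−(16, 15)|²=32]]
   so A = (12, 19)

D = (18, 25)
A = (12, 19)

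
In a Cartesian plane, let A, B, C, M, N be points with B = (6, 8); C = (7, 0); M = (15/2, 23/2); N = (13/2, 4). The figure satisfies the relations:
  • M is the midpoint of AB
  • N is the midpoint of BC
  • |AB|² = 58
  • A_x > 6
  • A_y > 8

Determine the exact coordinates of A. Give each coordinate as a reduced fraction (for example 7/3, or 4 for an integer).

A = (9, 15)

1. A_x = 9  [A = 2·M−B = 2·(15/2, 23/2)−(6, 8)]
2. A_y = 15  [A = 2·M−B = 2·(15/2, 23/2)−(6, 8)]
   so A = (9, 15)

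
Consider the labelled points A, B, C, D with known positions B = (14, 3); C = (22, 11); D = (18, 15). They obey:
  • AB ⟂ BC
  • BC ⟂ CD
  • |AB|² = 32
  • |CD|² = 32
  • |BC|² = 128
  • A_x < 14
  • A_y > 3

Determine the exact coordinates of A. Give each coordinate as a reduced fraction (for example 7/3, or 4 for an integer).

1. A_x = 10  [[AB ⟂ BC ⇒ -8x-8y+136=0] ∩ [|A−(14, 3)|²=32]]
2. A_y = 7  [[AB ⟂ BC ⇒ -8x-8y+136=0] ∩ [|A−(14, 3)|²=32]]
   so A = (10, 7)

A = (10, 7)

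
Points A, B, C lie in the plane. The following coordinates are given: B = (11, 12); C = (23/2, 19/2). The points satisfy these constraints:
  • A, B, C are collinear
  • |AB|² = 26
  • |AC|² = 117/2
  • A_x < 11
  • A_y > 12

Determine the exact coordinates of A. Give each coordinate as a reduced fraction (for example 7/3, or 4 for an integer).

1. A_x = 10  [[A, B, C are collinear ⇒ 5/2x+1/2y-67/2=0] ∩ [|A−(11, 12)|²=26]]
2. A_y = 17  [[A, B, C are collinear ⇒ 5/2x+1/2y-67/2=0] ∩ [|A−(11, 12)|²=26]]
   so A = (10, 17)

A = (10, 17)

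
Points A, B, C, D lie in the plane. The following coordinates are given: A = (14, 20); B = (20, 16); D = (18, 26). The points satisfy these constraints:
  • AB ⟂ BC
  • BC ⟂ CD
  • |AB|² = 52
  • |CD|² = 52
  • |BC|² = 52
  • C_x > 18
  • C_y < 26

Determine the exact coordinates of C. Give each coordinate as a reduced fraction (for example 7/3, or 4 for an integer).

C = (24, 22)

1. C_x = 24  [[AB ⟂ BC ⇒ 6x-4y-56=0] ∩ [|C−(18, 26)|²=52]]
2. C_y = 22  [[AB ⟂ BC ⇒ 6x-4y-56=0] ∩ [|C−(18, 26)|²=52]]
   so C = (24, 22)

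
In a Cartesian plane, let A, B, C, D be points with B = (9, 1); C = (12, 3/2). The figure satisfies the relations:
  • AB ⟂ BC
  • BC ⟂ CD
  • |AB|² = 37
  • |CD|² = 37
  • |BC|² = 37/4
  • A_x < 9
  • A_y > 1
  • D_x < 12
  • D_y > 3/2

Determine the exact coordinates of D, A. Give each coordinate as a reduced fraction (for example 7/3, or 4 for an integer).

1. D_x = 11  [[BC ⟂ CD ⇒ 3x+1/2y-147/4=0] ∩ [|D−(12, 3/2)|²=37]]
2. D_y = 15/2  [[BC ⟂ CD ⇒ 3x+1/2y-147/4=0] ∩ [|D−(12, 3/2)|²=37]]
   so D = (11, 15/2)
3. A_x = 8  [[AB ⟂ BC ⇒ -3x-1/2y+55/2=0] ∩ [|A−(9, 1)|²=37]]
4. A_y = 7  [[AB ⟂ BC ⇒ -3x-1/2y+55/2=0] ∩ [|A−(9, 1)|²=37]]
   so A = (8, 7)

D = (11, 15/2)
A = (8, 7)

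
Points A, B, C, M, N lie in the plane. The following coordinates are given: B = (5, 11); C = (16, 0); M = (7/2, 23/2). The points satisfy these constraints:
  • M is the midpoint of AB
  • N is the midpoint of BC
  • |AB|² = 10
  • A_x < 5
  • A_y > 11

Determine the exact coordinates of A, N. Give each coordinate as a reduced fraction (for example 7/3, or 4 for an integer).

1. A_x = 2  [A = 2·M−B = 2·(7/2, 23/2)−(5, 11)]
2. A_y = 12  [A = 2·M−B = 2·(7/2, 23/2)−(5, 11)]
   so A = (2, 12)
3. N_x = 21/2  [2·N = B+C = (5, 11)+(16, 0)]
4. N_y = 11/2  [2·N = B+C = (5, 11)+(16, 0)]
   so N = (21/2, 11/2)

A = (2, 12)
N = (21/2, 11/2)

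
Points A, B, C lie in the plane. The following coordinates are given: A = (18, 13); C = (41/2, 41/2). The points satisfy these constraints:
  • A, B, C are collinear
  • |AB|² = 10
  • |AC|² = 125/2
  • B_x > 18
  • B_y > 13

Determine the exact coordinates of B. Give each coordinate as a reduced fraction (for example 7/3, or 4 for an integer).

1. B_x = 19  [[A, B, C are collinear ⇒ 15/2x-5/2y-205/2=0] ∩ [|B−(18, 13)|²=10]]
2. B_y = 16  [[A, B, C are collinear ⇒ 15/2x-5/2y-205/2=0] ∩ [|B−(18, 13)|²=10]]
   so B = (19, 16)

B = (19, 16)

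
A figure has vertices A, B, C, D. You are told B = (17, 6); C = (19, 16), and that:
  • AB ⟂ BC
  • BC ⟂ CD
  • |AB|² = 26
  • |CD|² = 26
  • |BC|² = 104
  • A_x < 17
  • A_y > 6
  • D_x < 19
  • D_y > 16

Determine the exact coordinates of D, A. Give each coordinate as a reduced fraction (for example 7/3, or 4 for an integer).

1. D_x = 14  [[BC ⟂ CD ⇒ 2x+10y-198=0] ∩ [|D−(19, 16)|²=26]]
2. D_y = 17  [[BC ⟂ CD ⇒ 2x+10y-198=0] ∩ [|D−(19, 16)|²=26]]
   so D = (14, 17)
3. A_x = 12  [[AB ⟂ BC ⇒ -2x-10y+94=0] ∩ [|A−(17, 6)|²=26]]
4. A_y = 7  [[AB ⟂ BC ⇒ -2x-10y+94=0] ∩ [|A−(17, 6)|²=26]]
   so A = (12, 7)

D = (14, 17)
A = (12, 7)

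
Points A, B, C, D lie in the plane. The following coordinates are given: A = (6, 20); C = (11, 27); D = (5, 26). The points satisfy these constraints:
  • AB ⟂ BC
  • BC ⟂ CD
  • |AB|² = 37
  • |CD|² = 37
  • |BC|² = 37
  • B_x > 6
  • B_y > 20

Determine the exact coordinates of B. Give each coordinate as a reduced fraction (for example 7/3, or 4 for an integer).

B = (12, 21)

1. B_x = 12  [[BC ⟂ CD ⇒ 6x+1y-93=0] ∩ [|B−(6, 20)|²=37]]
2. B_y = 21  [[BC ⟂ CD ⇒ 6x+1y-93=0] ∩ [|B−(6, 20)|²=37]]
   so B = (12, 21)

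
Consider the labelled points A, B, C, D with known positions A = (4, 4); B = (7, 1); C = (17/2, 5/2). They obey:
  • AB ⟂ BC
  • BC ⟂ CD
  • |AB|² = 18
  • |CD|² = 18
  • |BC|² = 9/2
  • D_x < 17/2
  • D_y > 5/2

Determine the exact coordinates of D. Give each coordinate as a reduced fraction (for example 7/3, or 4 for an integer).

1. D_x = 11/2  [[BC ⟂ CD ⇒ 3/2x+3/2y-33/2=0] ∩ [|D−(17/2, 5/2)|²=18]]
2. D_y = 11/2  [[BC ⟂ CD ⇒ 3/2x+3/2y-33/2=0] ∩ [|D−(17/2, 5/2)|²=18]]
   so D = (11/2, 11/2)

D = (11/2, 11/2)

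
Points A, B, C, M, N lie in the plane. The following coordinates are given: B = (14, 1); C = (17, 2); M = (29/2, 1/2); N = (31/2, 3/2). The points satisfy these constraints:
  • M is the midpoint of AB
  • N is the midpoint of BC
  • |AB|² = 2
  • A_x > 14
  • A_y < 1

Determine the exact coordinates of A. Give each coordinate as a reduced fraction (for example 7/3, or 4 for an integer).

A = (15, 0)

1. A_x = 15  [A = 2·M−B = 2·(29/2, 1/2)−(14, 1)]
2. A_y = 0  [A = 2·M−B = 2·(29/2, 1/2)−(14, 1)]
   so A = (15, 0)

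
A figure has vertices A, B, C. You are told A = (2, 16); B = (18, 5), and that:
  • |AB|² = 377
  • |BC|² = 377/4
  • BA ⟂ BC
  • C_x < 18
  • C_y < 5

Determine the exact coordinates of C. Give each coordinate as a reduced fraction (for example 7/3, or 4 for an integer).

C = (25/2, -3)

1. C_x = 25/2  [[BA ⟂ BC ⇒ -16x+11y+233=0] ∩ [|C−(18, 5)|²=377/4]]
2. C_y = -3  [[BA ⟂ BC ⇒ -16x+11y+233=0] ∩ [|C−(18, 5)|²=377/4]]
   so C = (25/2, -3)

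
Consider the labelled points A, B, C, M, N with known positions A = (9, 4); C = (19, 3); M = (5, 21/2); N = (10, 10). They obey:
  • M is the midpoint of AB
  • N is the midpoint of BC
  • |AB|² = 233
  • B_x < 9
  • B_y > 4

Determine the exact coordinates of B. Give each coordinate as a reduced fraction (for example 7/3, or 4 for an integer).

B = (1, 17)

1. B_x = 1  [B = 2·M−A = 2·(5, 21/2)−(9, 4)]
2. B_y = 17  [B = 2·M−A = 2·(5, 21/2)−(9, 4)]
   so B = (1, 17)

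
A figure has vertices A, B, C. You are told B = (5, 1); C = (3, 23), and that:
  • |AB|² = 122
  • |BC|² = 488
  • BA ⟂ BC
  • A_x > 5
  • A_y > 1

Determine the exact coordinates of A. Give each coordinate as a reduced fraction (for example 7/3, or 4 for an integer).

1. A_x = 16  [[BA ⟂ BC ⇒ -2x+22y-12=0] ∩ [|A−(5, 1)|²=122]]
2. A_y = 2  [[BA ⟂ BC ⇒ -2x+22y-12=0] ∩ [|A−(5, 1)|²=122]]
   so A = (16, 2)

A = (16, 2)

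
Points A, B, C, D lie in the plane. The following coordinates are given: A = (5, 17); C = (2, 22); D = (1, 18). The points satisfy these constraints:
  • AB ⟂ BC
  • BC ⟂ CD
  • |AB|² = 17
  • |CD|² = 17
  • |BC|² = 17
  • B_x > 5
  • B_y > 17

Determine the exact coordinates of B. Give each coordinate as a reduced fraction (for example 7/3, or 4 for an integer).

1. B_x = 6  [[BC ⟂ CD ⇒ 1x+4y-90=0] ∩ [|B−(5, 17)|²=17]]
2. B_y = 21  [[BC ⟂ CD ⇒ 1x+4y-90=0] ∩ [|B−(5, 17)|²=17]]
   so B = (6, 21)

B = (6, 21)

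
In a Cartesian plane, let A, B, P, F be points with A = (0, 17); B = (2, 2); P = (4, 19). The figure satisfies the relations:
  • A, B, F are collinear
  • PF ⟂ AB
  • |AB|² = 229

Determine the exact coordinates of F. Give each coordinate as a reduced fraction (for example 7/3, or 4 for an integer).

F = (-44/229, 4223/229)

1. F_x = -44/229  [[A, B, F are collinear ⇒ 15x+2y-34=0] ∩ [PF ⟂ AB ⇒ 2x-15y+277=0]]
2. F_y = 4223/229  [[A, B, F are collinear ⇒ 15x+2y-34=0] ∩ [PF ⟂ AB ⇒ 2x-15y+277=0]]
   so F = (-44/229, 4223/229)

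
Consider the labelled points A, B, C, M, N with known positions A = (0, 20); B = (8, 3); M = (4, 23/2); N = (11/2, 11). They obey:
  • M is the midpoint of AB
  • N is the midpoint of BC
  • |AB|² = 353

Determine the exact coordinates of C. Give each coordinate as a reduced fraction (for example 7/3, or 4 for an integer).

C = (3, 19)

1. C_x = 3  [C = 2·N−B = 2·(11/2, 11)−(8, 3)]
2. C_y = 19  [C = 2·N−B = 2·(11/2, 11)−(8, 3)]
   so C = (3, 19)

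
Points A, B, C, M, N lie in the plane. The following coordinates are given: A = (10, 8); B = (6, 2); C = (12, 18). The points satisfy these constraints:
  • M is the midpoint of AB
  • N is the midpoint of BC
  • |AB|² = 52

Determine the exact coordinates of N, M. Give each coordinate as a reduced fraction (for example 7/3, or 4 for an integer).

N = (9, 10)
M = (8, 5)

1. M_x = 8  [2·M = A+B = (10, 8)+(6, 2)]
2. M_y = 5  [2·M = A+B = (10, 8)+(6, 2)]
   so M = (8, 5)
3. N_x = 9  [2·N = B+C = (6, 2)+(12, 18)]
4. N_y = 10  [2·N = B+C = (6, 2)+(12, 18)]
   so N = (9, 10)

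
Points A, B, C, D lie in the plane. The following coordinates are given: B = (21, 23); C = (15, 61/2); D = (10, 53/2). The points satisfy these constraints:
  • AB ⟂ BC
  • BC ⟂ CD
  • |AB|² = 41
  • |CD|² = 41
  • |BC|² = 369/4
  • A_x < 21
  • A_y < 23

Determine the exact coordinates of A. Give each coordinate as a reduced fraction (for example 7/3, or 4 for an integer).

1. A_x = 16  [[AB ⟂ BC ⇒ 6x-15/2y+93/2=0] ∩ [|A−(21, 23)|²=41]]
2. A_y = 19  [[AB ⟂ BC ⇒ 6x-15/2y+93/2=0] ∩ [|A−(21, 23)|²=41]]
   so A = (16, 19)

A = (16, 19)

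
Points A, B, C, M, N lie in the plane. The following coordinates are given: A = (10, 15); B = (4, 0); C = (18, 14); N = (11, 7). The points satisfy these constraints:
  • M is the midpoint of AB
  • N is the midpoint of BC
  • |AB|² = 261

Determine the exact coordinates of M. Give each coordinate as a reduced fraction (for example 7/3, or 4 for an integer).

1. M_x = 7  [2·M = A+B = (10, 15)+(4, 0)]
2. M_y = 15/2  [2·M = A+B = (10, 15)+(4, 0)]
   so M = (7, 15/2)

M = (7, 15/2)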